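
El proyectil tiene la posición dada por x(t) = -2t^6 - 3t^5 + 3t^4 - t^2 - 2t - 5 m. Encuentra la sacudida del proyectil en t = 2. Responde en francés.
Nous devons dériver notre équation de la position x(t) = -2·t^6 - 3·t^5 + 3·t^4 - t^2 - 2·t - 5 3 fois. En prenant d/dt de x(t), nous trouvons v(t) = -12·t^5 - 15·t^4 + 12·t^3 - 2·t - 2. La dérivée de la vitesse donne l'accélération: a(t) = -60·t^4 - 60·t^3 + 36·t^2 - 2. La dérivée de l'accélération donne le jerk: j(t) = -240·t^3 - 180·t^2 + 72·t. Nous avons le jerk j(t) = -240·t^3 - 180·t^2 + 72·t. En substituant t = 2: j(2) = -2496.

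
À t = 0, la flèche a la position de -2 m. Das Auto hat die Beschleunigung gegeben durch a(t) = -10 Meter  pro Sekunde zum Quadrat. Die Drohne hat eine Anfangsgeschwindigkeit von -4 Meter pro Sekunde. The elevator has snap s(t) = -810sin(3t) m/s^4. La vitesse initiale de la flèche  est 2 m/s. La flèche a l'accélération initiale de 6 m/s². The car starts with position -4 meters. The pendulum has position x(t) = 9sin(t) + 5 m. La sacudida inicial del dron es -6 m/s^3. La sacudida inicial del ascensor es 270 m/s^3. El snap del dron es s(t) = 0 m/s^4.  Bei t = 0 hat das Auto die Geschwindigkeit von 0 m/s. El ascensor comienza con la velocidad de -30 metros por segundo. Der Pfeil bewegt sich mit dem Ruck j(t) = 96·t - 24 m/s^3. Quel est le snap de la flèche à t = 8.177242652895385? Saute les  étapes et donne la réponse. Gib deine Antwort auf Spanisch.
El snap en t = 8.177242652895385 es s = 96.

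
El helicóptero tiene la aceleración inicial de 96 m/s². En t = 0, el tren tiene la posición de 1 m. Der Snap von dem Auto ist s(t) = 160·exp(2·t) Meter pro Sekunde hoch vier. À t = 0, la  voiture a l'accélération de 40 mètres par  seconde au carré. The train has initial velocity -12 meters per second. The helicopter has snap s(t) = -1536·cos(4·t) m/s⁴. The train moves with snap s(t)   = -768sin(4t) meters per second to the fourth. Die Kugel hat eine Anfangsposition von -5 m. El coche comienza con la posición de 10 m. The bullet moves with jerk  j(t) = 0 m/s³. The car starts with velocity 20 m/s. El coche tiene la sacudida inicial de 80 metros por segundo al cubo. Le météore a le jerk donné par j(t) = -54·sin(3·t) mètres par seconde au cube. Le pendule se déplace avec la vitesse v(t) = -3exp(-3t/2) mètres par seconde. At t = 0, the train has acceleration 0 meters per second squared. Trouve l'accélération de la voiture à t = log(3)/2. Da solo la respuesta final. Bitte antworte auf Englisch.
At t = log(3)/2, a = 120.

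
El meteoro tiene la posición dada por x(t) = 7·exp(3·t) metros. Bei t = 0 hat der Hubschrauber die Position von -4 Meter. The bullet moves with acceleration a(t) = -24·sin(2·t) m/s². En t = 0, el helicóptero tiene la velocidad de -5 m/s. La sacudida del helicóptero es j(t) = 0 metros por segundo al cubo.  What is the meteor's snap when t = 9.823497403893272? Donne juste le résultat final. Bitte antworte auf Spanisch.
El snap en t = 9.823497403893272 es s = 3.56824943253820E+15.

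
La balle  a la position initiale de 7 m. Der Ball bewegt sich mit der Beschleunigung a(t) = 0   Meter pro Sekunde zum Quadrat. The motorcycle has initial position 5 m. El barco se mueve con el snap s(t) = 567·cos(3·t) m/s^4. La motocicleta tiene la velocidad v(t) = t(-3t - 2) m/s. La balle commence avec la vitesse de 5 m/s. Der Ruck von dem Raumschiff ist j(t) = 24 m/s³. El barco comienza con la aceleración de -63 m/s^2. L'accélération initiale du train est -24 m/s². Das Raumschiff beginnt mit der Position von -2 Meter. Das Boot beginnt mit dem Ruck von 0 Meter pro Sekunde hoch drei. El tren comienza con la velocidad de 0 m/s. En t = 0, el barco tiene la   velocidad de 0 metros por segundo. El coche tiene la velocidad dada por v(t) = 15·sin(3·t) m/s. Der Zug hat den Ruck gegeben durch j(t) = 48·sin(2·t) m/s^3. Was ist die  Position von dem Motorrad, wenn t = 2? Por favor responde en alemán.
Ausgehend von der Geschwindigkeit v(t) = t·(-3·t - 2), nehmen wir 1 Stammfunktion. Mit ∫v(t)dt und Anwendung von x(0) = 5, finden wir x(t) = -t^3 - t^2 + 5. Wir haben die Position x(t) = -t^3 - t^2 + 5. Durch Einsetzen von t = 2: x(2) = -7.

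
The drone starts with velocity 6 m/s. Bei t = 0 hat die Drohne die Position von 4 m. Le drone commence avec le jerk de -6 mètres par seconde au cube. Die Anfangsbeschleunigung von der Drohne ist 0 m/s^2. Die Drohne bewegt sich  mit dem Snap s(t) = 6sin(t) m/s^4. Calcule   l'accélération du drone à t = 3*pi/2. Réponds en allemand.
Wir müssen unsere Gleichung für den Snap s(t) = 6·sin(t) 2-mal integrieren. Mit ∫s(t)dt und Anwendung von j(0) = -6, finden wir j(t) = -6·cos(t). Mit ∫j(t)dt und Anwendung von a(0) = 0, finden wir a(t) = -6·sin(t). Mit a(t) = -6·sin(t) und Einsetzen von t = 3*pi/2, finden wir a = 6.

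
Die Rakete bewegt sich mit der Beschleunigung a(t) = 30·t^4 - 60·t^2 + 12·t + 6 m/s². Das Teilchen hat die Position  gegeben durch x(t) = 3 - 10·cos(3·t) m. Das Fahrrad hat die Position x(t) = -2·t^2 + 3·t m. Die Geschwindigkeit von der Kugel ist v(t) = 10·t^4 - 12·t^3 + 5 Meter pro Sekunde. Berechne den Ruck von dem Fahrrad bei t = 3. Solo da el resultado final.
j(3) = 0.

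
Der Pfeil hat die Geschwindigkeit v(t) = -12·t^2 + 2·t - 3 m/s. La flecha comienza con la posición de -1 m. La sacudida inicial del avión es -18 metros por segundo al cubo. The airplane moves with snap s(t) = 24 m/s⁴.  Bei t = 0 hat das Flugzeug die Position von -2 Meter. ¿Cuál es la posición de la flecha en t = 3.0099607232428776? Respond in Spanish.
Partiendo de la velocidad v(t) = -12·t^2 + 2·t - 3, tomamos 1 integral. La integral de la velocidad es la posición. Usando x(0) = -1, obtenemos x(t) = -4·t^3 + t^2 - 3·t - 1. De la ecuación de la posición x(t) = -4·t^3 + t^2 - 3·t - 1, sustituimos t = 3.0099607232428776 para obtener x = -110.049352453818.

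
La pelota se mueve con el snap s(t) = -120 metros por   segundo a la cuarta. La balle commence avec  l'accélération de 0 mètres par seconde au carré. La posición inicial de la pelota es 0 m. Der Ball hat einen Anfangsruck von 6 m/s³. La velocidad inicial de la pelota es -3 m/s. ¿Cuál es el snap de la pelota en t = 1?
Tenemos el snap s(t) = -120. Sustituyendo t = 1: s(1) = -120.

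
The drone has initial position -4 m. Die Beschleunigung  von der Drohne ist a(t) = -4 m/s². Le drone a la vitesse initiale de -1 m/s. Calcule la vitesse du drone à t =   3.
Nous devons intégrer notre équation de l'accélération a(t) = -4 1 fois. En prenant ∫a(t)dt et en appliquant v(0) = -1, nous trouvons v(t) = -4·t - 1. De l'équation de la vitesse v(t) = -4·t - 1, nous substituons t = 3 pour obtenir v = -13.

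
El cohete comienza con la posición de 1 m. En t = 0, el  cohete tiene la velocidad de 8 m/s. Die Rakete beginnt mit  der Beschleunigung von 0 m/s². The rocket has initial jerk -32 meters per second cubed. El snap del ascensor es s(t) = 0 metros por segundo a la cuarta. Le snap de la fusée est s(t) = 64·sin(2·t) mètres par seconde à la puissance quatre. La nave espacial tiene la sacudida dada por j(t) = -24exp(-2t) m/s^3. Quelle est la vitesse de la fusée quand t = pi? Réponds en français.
Nous devons trouver l'intégrale de notre équation du snap s(t) = 64·sin(2·t) 3 fois. En prenant ∫s(t)dt et en appliquant j(0) = -32, nous trouvons j(t) = -32·cos(2·t). En intégrant le jerk et en utilisant la condition initiale a(0) = 0, nous obtenons a(t) = -16·sin(2·t). L'intégrale de l'accélération, avec v(0) = 8, donne la vitesse: v(t) = 8·cos(2·t). De l'équation de la vitesse v(t) = 8·cos(2·t), nous substituons t = pi pour obtenir v = 8.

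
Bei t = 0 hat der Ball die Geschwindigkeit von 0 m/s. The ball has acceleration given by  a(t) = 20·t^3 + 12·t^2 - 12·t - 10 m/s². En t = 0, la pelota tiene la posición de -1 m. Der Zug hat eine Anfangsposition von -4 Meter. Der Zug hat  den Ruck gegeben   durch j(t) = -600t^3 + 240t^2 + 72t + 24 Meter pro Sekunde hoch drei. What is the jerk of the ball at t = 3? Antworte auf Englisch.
We must differentiate our acceleration equation a(t) = 20·t^3 + 12·t^2 - 12·t - 10 1 time. Differentiating acceleration, we get jerk: j(t) = 60·t^2 + 24·t - 12. From the given jerk equation j(t) = 60·t^2 + 24·t - 12, we substitute t = 3 to get j = 600.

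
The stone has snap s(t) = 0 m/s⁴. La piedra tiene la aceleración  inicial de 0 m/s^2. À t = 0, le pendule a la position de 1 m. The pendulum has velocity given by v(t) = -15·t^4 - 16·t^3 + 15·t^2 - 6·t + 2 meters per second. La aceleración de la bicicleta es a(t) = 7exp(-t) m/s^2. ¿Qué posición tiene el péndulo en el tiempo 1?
Necesitamos integrar nuestra ecuación de la velocidad v(t) = -15·t^4 - 16·t^3 + 15·t^2 - 6·t + 2 1 vez. La integral de la velocidad es la posición. Usando x(0) = 1, obtenemos x(t) = -3·t^5 - 4·t^4 + 5·t^3 - 3·t^2 + 2·t + 1. Usando x(t) = -3·t^5 - 4·t^4 + 5·t^3 - 3·t^2 + 2·t + 1 y sustituyendo t = 1, encontramos x = -2.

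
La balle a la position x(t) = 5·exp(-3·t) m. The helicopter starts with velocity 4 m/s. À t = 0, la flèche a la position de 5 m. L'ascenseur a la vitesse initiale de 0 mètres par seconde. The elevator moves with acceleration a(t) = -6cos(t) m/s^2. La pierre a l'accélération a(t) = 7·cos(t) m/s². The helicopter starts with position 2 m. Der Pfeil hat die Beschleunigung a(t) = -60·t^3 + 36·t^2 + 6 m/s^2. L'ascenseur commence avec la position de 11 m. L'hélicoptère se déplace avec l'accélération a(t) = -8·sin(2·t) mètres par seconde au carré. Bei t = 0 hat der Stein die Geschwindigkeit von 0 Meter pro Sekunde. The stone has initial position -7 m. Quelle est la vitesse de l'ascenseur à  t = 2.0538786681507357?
Pour résoudre ceci, nous devons prendre 1 intégrale de notre équation de l'accélération a(t) = -6·cos(t). En prenant ∫a(t)dt et en appliquant v(0) = 0, nous trouvons v(t) = -6·sin(t). Nous avons la vitesse v(t) = -6·sin(t). En substituant t = 2.0538786681507357: v(2.0538786681507357) = -5.31340410235939.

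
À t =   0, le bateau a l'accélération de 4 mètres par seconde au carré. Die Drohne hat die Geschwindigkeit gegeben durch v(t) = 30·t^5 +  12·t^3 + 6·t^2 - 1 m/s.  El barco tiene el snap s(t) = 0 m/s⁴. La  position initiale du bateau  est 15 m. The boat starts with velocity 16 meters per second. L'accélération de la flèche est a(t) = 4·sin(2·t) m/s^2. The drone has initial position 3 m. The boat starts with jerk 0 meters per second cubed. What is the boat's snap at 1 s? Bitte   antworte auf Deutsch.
Aus der Gleichung für den Snap s(t) = 0, setzen wir t = 1 ein und erhalten s = 0.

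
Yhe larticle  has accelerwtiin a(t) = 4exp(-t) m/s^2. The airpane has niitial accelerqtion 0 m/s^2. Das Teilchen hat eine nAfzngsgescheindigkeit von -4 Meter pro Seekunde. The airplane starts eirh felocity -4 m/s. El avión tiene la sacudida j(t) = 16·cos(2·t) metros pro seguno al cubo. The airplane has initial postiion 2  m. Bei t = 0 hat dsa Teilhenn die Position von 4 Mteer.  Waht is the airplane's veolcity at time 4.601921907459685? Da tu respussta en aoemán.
Wir müssen die Stammfunktion unserer Gleichung für den Ruck j(t) = 16·cos(2·t) 2-mal finden. Das Integral von dem Ruck ist die Beschleunigung. Mit a(0) = 0 erhalten wir a(t) = 8·sin(2·t). Die Stammfunktion von der Beschleunigung ist die Geschwindigkeit. Mit v(0) = -4 erhalten wir v(t) = -4·cos(2·t). Wir haben die Geschwindigkeit v(t) = -4·cos(2·t). Durch Einsetzen von t = 4.601921907459685: v(4.601921907459685) = 3.90277266106235.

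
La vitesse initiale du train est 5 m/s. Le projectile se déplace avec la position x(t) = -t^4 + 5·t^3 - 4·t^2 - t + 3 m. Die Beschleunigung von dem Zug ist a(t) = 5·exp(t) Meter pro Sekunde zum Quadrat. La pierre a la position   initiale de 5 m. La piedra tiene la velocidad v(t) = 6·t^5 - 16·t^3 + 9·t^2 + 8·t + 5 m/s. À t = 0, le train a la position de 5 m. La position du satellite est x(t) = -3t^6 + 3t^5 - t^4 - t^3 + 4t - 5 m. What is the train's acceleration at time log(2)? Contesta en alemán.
Mit a(t) = 5·exp(t) und Einsetzen von t = log(2), finden wir a = 10.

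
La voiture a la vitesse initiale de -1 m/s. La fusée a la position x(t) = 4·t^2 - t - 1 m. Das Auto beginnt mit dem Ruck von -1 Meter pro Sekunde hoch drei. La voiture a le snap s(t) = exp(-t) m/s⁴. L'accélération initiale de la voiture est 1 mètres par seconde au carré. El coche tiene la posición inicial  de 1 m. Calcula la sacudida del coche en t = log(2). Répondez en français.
Pour résoudre ceci, nous devons prendre 1 primitive de notre équation du snap s(t) = exp(-t). En prenant ∫s(t)dt et en appliquant j(0) = -1, nous trouvons j(t) = -exp(-t). Nous avons le jerk j(t) = -exp(-t). En substituant t = log(2): j(log(2)) = -1/2.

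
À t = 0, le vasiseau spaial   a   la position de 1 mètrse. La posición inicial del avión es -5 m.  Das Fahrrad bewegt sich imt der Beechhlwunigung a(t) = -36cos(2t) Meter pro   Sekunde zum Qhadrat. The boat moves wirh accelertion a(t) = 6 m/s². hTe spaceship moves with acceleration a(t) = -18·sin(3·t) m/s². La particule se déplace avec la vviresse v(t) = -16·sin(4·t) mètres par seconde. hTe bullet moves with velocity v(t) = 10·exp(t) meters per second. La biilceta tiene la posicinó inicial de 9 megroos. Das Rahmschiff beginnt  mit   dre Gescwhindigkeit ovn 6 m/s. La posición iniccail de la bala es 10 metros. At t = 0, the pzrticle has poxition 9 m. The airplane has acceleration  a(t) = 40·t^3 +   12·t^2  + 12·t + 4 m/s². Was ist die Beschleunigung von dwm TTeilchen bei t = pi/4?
Um dies zu lösen, müssen wir 1 Ableitung unserer Gleichung für die Geschwindigkeit v(t) = -16·sin(4·t) nehmen. Durch Ableiten von der Geschwindigkeit erhalten wir die Beschleunigung: a(t) = -64·cos(4·t). Wir haben die Beschleunigung a(t) = -64·cos(4·t). Durch Einsetzen von t = pi/4: a(pi/4) = 64.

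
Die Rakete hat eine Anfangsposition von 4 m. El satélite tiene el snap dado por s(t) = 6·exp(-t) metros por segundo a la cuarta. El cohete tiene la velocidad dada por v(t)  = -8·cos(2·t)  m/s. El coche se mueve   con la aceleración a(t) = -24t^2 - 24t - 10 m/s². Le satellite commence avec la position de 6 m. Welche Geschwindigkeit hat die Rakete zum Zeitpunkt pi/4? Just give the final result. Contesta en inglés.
At t = pi/4, v = 0.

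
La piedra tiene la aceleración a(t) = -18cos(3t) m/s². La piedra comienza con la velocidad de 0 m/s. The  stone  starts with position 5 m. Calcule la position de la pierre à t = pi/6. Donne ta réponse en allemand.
Ausgehend von der Beschleunigung a(t) = -18·cos(3·t), nehmen wir 2 Integrale. Durch Integration von der Beschleunigung und Verwendung der Anfangsbedingung v(0) = 0, erhalten wir v(t) = -6·sin(3·t). Mit ∫v(t)dt und Anwendung von x(0) = 5, finden wir x(t) = 2·cos(3·t) + 3. Aus der Gleichung für die Position x(t) = 2·cos(3·t) + 3, setzen wir t = pi/6 ein und erhalten x = 3.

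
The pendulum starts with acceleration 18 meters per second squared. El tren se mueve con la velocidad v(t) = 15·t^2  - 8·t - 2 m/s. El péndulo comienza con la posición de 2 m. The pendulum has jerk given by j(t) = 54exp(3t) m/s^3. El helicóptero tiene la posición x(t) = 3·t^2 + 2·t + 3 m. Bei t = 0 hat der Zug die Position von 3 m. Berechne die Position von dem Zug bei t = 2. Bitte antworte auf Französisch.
Nous devons intégrer notre équation de la vitesse v(t) = 15·t^2 - 8·t - 2 1 fois. En prenant ∫v(t)dt et en appliquant x(0) = 3, nous trouvons x(t) = 5·t^3 - 4·t^2 - 2·t + 3. De l'équation de la position x(t) = 5·t^3 - 4·t^2 - 2·t + 3, nous substituons t = 2 pour obtenir x = 23.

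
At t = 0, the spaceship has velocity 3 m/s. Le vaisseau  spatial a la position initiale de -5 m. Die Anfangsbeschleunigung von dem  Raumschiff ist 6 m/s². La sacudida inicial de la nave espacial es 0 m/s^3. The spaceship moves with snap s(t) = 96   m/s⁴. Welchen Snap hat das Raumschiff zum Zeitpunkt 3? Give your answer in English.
From the given snap equation s(t) = 96, we substitute t = 3 to get s = 96.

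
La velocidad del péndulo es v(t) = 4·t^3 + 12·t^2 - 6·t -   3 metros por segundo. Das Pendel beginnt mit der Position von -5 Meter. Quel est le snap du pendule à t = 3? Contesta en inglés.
We must differentiate our velocity equation v(t) = 4·t^3 + 12·t^2 - 6·t - 3 3 times. Taking d/dt of v(t), we find a(t) = 12·t^2 + 24·t - 6. Differentiating acceleration, we get jerk: j(t) = 24·t + 24. The derivative of jerk gives snap: s(t) = 24. We have snap s(t) = 24. Substituting t = 3: s(3) = 24.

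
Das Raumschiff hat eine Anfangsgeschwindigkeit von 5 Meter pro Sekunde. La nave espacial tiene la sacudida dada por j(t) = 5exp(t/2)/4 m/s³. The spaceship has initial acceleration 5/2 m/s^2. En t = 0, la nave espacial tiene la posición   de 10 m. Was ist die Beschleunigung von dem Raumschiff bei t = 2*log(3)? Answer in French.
En partant du jerk j(t) = 5·exp(t/2)/4, nous prenons 1 primitive. L'intégrale du jerk, avec a(0) = 5/2, donne l'accélération: a(t) = 5·exp(t/2)/2. Nous avons l'accélération a(t) = 5·exp(t/2)/2. En substituant t = 2*log(3): a(2*log(3)) = 15/2.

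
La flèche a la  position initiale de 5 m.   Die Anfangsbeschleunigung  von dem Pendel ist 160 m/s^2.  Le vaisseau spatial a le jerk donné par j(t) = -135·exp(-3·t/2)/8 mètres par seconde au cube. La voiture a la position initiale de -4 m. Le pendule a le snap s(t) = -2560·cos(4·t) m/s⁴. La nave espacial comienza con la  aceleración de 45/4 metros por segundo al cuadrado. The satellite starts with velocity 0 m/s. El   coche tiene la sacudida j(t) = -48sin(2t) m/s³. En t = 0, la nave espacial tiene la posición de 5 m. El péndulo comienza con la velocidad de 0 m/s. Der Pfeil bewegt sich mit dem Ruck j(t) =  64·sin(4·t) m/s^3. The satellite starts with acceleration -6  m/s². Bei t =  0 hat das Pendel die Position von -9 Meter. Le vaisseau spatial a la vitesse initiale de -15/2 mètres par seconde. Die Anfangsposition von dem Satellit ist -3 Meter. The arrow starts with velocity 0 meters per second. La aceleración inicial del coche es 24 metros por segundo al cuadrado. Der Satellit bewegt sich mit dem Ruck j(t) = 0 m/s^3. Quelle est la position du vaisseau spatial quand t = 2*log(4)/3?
Nous devons intégrer notre équation du jerk j(t) = -135·exp(-3·t/2)/8 3 fois. La primitive du jerk est l'accélération. En utilisant a(0) = 45/4, nous obtenons a(t) = 45·exp(-3·t/2)/4. La primitive de l'accélération, avec v(0) = -15/2, donne la vitesse: v(t) = -15·exp(-3·t/2)/2. En intégrant la vitesse et en utilisant la condition initiale x(0) = 5, nous obtenons x(t) = 5·exp(-3·t/2). En utilisant x(t) = 5·exp(-3·t/2) et en substituant t = 2*log(4)/3, nous trouvons x = 5/4.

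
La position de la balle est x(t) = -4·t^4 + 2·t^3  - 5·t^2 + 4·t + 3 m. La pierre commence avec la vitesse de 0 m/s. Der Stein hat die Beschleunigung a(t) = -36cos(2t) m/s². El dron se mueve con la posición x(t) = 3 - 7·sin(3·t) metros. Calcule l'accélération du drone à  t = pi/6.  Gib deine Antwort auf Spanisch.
Para resolver esto, necesitamos tomar 2 derivadas de nuestra ecuación de la posición x(t) = 3 - 7·sin(3·t). La derivada de la posición da la velocidad: v(t) = -21·cos(3·t). La derivada de la velocidad da la aceleración: a(t) = 63·sin(3·t). Usando a(t) = 63·sin(3·t) y sustituyendo t = pi/6, encontramos a = 63.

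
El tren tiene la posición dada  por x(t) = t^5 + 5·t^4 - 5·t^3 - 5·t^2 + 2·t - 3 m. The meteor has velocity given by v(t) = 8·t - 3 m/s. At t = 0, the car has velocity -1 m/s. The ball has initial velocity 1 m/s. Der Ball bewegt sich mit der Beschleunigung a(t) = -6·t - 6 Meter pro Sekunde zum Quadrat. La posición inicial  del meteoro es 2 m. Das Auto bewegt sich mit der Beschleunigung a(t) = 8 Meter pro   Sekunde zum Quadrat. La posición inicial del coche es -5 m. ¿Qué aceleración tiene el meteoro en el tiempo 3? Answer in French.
Pour résoudre ceci, nous devons prendre 1 dérivée de notre équation de la vitesse v(t) = 8·t - 3. En dérivant la vitesse, nous obtenons l'accélération: a(t) = 8. De l'équation de l'accélération a(t) = 8, nous substituons t = 3 pour obtenir a = 8.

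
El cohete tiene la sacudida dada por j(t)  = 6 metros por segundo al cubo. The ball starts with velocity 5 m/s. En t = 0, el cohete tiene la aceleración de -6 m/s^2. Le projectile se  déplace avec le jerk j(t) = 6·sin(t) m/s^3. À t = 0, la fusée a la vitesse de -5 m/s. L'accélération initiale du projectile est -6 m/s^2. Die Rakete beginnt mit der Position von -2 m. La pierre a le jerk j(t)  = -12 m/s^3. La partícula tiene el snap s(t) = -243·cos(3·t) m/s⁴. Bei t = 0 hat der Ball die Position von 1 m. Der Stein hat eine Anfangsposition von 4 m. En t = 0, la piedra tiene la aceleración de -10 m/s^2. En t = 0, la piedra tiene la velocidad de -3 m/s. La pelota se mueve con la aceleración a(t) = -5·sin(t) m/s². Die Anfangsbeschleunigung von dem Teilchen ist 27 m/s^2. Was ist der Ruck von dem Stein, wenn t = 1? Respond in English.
From the given jerk equation j(t) = -12, we substitute t = 1 to get j = -12.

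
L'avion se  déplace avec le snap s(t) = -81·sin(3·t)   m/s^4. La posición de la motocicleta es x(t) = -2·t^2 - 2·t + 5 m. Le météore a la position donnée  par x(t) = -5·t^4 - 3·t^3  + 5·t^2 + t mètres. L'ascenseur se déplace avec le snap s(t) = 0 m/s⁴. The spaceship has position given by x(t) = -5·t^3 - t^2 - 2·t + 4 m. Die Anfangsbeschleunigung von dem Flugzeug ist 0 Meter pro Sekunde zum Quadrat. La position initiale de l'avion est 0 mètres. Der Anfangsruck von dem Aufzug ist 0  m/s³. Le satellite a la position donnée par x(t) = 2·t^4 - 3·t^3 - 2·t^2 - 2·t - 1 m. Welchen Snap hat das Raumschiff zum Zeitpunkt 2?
Ausgehend von der Position x(t) = -5·t^3 - t^2 - 2·t + 4, nehmen wir 4 Ableitungen. Durch Ableiten von der Position erhalten wir die Geschwindigkeit: v(t) = -15·t^2 - 2·t - 2. Mit d/dt von v(t) finden wir a(t) = -30·t - 2. Die Ableitung von der Beschleunigung ergibt den Ruck: j(t) = -30. Mit d/dt von j(t) finden wir s(t) = 0. Aus der Gleichung für den Snap s(t) = 0, setzen wir t = 2 ein und erhalten s = 0.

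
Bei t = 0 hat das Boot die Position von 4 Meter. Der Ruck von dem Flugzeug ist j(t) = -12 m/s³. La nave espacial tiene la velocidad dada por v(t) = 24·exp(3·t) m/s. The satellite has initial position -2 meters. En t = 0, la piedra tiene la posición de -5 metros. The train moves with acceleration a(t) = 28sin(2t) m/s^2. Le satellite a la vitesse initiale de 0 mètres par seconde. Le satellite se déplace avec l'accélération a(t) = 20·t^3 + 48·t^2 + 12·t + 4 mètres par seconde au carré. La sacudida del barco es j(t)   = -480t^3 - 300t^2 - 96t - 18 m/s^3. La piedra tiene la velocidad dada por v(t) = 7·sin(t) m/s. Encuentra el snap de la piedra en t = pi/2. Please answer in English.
To solve this, we need to take 3 derivatives of our velocity equation v(t) = 7·sin(t). The derivative of velocity gives acceleration: a(t) = 7·cos(t). The derivative of acceleration gives jerk: j(t) = -7·sin(t). Differentiating jerk, we get snap: s(t) = -7·cos(t). From the given snap equation s(t) = -7·cos(t), we substitute t = pi/2 to get s = 0.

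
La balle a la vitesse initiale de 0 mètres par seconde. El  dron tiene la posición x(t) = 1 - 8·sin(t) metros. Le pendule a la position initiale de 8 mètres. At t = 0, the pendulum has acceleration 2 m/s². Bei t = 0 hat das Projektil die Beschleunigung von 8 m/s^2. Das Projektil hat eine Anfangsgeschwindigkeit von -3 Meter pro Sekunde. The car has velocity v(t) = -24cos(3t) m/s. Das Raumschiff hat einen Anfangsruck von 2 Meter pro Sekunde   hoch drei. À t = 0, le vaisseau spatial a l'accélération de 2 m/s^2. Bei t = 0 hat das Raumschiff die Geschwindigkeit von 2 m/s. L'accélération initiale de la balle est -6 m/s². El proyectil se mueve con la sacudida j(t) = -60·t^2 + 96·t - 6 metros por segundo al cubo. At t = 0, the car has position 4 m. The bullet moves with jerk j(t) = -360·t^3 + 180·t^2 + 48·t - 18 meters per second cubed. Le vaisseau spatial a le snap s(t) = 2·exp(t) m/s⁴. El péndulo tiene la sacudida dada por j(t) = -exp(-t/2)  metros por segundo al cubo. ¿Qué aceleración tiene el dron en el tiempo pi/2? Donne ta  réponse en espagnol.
Partiendo de la posición x(t) = 1 - 8·sin(t), tomamos 2 derivadas. Tomando d/dt de x(t), encontramos v(t) = -8·cos(t). Derivando la velocidad, obtenemos la aceleración: a(t) = 8·sin(t). Tenemos la aceleración a(t) = 8·sin(t). Sustituyendo t = pi/2: a(pi/2) = 8.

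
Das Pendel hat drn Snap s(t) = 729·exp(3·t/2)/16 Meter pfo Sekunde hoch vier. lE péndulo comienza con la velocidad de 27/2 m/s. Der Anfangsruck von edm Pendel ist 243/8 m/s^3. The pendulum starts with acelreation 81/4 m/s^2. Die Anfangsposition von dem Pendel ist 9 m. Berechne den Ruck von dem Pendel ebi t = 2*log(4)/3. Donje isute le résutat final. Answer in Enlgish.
The jerk at t = 2*log(4)/3 is j = 243/2.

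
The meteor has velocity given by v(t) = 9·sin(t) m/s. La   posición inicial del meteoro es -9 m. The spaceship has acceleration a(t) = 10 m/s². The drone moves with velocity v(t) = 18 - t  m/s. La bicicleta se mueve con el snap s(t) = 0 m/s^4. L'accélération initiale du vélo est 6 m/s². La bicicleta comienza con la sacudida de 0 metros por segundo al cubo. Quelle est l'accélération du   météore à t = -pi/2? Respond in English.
We must differentiate our velocity equation v(t) = 9·sin(t) 1 time. Taking d/dt of v(t), we find a(t) = 9·cos(t). Using a(t) = 9·cos(t) and substituting t = -pi/2, we find a = 0.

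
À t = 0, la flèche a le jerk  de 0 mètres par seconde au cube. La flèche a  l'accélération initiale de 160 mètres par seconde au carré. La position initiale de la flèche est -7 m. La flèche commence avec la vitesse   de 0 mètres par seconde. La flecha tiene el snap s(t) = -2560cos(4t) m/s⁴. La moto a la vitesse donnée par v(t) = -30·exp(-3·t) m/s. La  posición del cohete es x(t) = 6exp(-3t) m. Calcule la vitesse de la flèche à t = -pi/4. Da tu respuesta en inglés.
To find the answer, we compute 3 integrals of s(t) = -2560·cos(4·t). Finding the integral of s(t) and using j(0) = 0: j(t) = -640·sin(4·t). Finding the integral of j(t) and using a(0) = 160: a(t) = 160·cos(4·t). Taking ∫a(t)dt and applying v(0) = 0, we find v(t) = 40·sin(4·t). We have velocity v(t) = 40·sin(4·t). Substituting t = -pi/4: v(-pi/4) = 0.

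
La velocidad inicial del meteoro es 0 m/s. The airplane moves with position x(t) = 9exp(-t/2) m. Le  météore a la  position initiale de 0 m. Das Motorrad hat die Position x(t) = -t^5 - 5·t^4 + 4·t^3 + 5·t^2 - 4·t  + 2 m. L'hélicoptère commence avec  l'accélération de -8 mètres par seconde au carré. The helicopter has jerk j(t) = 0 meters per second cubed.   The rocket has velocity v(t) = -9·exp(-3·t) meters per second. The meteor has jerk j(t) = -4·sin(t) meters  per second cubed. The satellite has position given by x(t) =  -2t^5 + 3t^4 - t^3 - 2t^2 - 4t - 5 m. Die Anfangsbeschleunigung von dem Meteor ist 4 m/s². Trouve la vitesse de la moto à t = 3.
Pour résoudre ceci, nous devons prendre 1 dérivée de notre équation de la position x(t) = -t^5 - 5·t^4 + 4·t^3 + 5·t^2 - 4·t + 2. La dérivée de la position donne la vitesse: v(t) = -5·t^4 - 20·t^3 + 12·t^2 + 10·t - 4. Nous avons la vitesse v(t) = -5·t^4 - 20·t^3 + 12·t^2 + 10·t - 4. En substituant t = 3: v(3) = -811.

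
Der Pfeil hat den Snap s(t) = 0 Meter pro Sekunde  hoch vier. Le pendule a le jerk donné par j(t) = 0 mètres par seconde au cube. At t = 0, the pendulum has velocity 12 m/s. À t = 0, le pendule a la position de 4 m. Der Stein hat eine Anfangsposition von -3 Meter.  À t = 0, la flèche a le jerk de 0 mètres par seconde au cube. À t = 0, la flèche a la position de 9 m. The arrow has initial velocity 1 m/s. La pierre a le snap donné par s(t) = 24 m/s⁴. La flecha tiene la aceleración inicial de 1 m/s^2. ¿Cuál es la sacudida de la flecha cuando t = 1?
Necesitamos integrar nuestra ecuación del snap s(t) = 0 1 vez. La integral del snap es la sacudida. Usando j(0) = 0, obtenemos j(t) = 0. Tenemos la sacudida j(t) = 0. Sustituyendo t = 1: j(1) = 0.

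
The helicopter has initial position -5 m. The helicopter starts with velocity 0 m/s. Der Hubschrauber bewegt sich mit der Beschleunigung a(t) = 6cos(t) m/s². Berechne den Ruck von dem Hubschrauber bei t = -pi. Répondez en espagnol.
Debemos derivar nuestra ecuación de la aceleración a(t) = 6·cos(t) 1 vez. Derivando la aceleración, obtenemos la sacudida: j(t) = -6·sin(t). Tenemos la sacudida j(t) = -6·sin(t). Sustituyendo t = -pi: j(-pi) = 0.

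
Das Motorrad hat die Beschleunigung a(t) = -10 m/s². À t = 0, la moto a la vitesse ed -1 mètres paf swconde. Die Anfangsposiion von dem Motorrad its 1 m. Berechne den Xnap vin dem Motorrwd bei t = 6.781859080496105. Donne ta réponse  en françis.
En partant de l'accélération a(t) = -10, nous prenons 2 dérivées. En prenant d/dt de a(t), nous trouvons j(t) = 0. En prenant d/dt de j(t), nous trouvons s(t) = 0. De l'équation du snap s(t) = 0, nous substituons t = 6.781859080496105 pour obtenir s = 0.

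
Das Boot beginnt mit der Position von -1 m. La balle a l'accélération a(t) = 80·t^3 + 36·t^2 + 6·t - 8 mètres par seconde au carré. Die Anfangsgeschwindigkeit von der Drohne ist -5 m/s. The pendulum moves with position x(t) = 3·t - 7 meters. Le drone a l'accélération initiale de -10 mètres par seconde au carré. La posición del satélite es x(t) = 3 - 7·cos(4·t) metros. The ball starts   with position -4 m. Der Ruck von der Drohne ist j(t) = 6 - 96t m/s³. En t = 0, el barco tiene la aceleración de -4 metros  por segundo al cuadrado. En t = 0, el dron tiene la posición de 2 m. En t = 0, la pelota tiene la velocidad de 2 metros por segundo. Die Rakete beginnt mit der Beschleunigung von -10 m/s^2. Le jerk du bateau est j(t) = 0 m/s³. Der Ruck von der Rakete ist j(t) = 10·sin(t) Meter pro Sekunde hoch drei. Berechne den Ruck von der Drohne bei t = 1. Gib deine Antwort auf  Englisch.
From the given jerk equation j(t) = 6 - 96·t, we substitute t = 1 to get j = -90.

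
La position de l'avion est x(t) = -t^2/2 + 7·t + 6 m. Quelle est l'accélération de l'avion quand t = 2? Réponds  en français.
Nous devons dériver notre équation de la position x(t) = -t^2/2 + 7·t + 6 2 fois. La dérivée de la position donne la vitesse: v(t) = 7 - t. En prenant d/dt de v(t), nous trouvons a(t) = -1. Nous avons l'accélération a(t) = -1. En substituant t = 2: a(2) = -1.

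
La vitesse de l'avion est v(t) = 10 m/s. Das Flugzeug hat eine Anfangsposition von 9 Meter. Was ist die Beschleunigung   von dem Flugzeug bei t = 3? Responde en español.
Partiendo de la velocidad v(t) = 10, tomamos 1 derivada. Tomando d/dt de v(t), encontramos a(t) = 0. Tenemos la aceleración a(t) = 0. Sustituyendo t = 3: a(3) = 0.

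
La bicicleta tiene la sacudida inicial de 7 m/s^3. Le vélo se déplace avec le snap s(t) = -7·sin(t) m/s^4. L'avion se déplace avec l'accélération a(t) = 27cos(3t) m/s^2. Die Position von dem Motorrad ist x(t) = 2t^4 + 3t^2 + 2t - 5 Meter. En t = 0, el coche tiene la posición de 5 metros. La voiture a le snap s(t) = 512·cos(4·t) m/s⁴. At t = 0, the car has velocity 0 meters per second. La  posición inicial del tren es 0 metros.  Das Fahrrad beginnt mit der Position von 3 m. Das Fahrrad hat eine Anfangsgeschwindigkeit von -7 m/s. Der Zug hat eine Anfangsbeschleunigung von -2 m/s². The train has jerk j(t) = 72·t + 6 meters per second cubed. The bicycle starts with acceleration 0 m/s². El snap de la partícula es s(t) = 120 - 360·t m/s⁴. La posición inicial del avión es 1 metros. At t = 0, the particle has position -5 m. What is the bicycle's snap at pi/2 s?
Using s(t) = -7·sin(t) and substituting t = pi/2, we find s = -7.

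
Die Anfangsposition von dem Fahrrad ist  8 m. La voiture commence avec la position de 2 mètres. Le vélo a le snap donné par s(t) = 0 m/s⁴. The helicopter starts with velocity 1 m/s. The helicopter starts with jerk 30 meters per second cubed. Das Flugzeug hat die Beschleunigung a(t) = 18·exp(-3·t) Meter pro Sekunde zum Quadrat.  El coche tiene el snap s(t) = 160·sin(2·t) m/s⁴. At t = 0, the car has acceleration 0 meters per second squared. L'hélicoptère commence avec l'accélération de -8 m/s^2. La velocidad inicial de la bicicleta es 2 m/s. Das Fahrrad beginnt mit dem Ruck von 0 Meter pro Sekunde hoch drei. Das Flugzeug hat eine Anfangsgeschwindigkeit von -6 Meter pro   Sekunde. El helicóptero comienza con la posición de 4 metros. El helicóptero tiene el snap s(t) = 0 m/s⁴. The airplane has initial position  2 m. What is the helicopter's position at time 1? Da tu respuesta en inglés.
We must find the antiderivative of our snap equation s(t) = 0 4 times. The antiderivative of snap is jerk. Using j(0) = 30, we get j(t) = 30. Integrating jerk and using the initial condition a(0) = -8, we get a(t) = 30·t - 8. Taking ∫a(t)dt and applying v(0) = 1, we find v(t) = 15·t^2 - 8·t + 1. Finding the integral of v(t) and using x(0) = 4: x(t) = 5·t^3 - 4·t^2 + t + 4. From the given position equation x(t) = 5·t^3 - 4·t^2 + t + 4, we substitute t = 1 to get x = 6.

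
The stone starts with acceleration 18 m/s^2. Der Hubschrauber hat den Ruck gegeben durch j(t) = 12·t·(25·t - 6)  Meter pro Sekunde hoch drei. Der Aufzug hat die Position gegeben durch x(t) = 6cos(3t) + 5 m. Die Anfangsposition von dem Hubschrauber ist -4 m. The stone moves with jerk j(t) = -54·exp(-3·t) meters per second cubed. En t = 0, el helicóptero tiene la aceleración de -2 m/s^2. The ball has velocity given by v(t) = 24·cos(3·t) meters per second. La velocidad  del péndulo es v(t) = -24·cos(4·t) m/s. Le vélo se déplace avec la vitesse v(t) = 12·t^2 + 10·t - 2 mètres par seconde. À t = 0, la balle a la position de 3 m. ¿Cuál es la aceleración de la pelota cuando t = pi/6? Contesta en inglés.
To solve this, we need to take 1 derivative of our velocity equation v(t) = 24·cos(3·t). Taking d/dt of v(t), we find a(t) = -72·sin(3·t). Using a(t) = -72·sin(3·t) and substituting t = pi/6, we find a = -72.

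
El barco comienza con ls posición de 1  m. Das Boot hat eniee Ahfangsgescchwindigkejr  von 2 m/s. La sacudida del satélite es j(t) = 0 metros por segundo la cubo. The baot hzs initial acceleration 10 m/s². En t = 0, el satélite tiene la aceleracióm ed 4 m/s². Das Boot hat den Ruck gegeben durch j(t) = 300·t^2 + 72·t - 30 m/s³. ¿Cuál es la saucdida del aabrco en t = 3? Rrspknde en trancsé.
Nous avons le jerk j(t) = 300·t^2 + 72·t - 30. En substituant t = 3: j(3) = 2886.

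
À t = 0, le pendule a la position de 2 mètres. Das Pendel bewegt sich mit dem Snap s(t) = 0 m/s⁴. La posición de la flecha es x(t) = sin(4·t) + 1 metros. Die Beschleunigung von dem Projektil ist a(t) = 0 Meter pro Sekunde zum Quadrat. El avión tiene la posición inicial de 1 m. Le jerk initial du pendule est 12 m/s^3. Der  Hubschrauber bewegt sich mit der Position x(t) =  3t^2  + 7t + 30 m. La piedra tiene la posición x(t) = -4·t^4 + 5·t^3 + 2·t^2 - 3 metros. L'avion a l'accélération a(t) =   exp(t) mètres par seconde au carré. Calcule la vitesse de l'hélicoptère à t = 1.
En partant de la position x(t) = 3·t^2 + 7·t + 30, nous prenons 1 dérivée. En dérivant la position, nous obtenons la vitesse: v(t) = 6·t + 7. Nous avons la vitesse v(t) = 6·t + 7. En substituant t = 1: v(1) = 13.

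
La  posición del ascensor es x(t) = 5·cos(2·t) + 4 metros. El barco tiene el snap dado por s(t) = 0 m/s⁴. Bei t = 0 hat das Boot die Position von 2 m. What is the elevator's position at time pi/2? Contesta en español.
De la ecuación de la posición x(t) = 5·cos(2·t) + 4, sustituimos t = pi/2 para obtener x = -1.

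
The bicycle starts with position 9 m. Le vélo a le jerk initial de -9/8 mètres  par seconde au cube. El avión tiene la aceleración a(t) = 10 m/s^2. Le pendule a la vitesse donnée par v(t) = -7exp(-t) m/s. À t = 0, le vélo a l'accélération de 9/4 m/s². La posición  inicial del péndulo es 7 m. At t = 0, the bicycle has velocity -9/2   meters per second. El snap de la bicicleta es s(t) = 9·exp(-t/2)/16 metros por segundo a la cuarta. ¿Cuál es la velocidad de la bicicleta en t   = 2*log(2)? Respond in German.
Ausgehend von dem Snap s(t) = 9·exp(-t/2)/16, nehmen wir 3 Stammfunktionen. Die Stammfunktion von dem Snap ist der Ruck. Mit j(0) = -9/8 erhalten wir j(t) = -9·exp(-t/2)/8. Die Stammfunktion von dem Ruck, mit a(0) = 9/4, ergibt die Beschleunigung: a(t) = 9·exp(-t/2)/4. Das Integral von der Beschleunigung, mit v(0) = -9/2, ergibt die Geschwindigkeit: v(t) = -9·exp(-t/2)/2. Aus der Gleichung für die Geschwindigkeit v(t) = -9·exp(-t/2)/2, setzen wir t = 2*log(2) ein und erhalten v = -9/4.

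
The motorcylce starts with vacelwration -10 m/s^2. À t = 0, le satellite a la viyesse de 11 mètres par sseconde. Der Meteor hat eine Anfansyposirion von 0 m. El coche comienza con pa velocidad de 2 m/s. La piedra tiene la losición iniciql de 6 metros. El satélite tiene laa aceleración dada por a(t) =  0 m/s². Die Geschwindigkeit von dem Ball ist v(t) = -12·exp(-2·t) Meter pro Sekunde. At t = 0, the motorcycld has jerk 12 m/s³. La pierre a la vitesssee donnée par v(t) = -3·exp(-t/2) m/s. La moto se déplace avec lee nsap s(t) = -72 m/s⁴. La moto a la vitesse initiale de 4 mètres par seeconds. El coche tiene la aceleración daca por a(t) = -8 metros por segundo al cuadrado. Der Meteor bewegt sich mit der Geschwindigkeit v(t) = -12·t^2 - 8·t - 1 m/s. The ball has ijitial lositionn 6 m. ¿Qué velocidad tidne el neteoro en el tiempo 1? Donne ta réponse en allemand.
Aus der Gleichung für die Geschwindigkeit v(t) = -12·t^2 - 8·t - 1, setzen wir t = 1 ein und erhalten v = -21.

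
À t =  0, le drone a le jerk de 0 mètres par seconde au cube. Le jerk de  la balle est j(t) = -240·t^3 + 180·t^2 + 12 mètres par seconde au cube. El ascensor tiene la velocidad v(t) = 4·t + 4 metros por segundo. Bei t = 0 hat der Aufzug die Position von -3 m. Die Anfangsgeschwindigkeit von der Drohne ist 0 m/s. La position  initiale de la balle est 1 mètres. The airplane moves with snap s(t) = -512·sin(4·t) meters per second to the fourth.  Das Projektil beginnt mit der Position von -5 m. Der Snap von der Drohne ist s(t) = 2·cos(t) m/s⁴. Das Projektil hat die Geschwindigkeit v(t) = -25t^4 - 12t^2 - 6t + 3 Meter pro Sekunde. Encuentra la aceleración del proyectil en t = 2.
Para resolver esto, necesitamos tomar 1 derivada de nuestra ecuación de la velocidad v(t) = -25·t^4 - 12·t^2 - 6·t + 3. Derivando la velocidad, obtenemos la aceleración: a(t) = -100·t^3 - 24·t - 6. De la ecuación de la aceleración a(t) = -100·t^3 - 24·t - 6, sustituimos t = 2 para obtener a = -854.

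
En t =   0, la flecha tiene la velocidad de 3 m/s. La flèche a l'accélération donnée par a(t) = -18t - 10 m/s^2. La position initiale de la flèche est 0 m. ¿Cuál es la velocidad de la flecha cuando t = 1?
Para resolver esto, necesitamos tomar 1 antiderivada de nuestra ecuación de la aceleración a(t) = -18·t - 10. La integral de la aceleración, con v(0) = 3, da la velocidad: v(t) = -9·t^2 - 10·t + 3. Tenemos la velocidad v(t) = -9·t^2 - 10·t + 3. Sustituyendo t = 1: v(1) = -16.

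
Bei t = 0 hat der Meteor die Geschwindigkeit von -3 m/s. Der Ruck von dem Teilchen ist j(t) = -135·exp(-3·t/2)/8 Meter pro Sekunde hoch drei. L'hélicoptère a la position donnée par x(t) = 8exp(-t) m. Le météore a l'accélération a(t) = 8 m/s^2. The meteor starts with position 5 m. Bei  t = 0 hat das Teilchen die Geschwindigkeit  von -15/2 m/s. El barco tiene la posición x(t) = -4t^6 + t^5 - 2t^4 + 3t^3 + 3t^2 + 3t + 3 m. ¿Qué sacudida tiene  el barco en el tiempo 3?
Debemos derivar nuestra ecuación de la posición x(t) = -4·t^6 + t^5 - 2·t^4 + 3·t^3 + 3·t^2 + 3·t + 3 3 veces. La derivada de la posición da la velocidad: v(t) = -24·t^5 + 5·t^4 - 8·t^3 + 9·t^2 + 6·t + 3. Derivando la velocidad, obtenemos la aceleración: a(t) = -120·t^4 + 20·t^3 - 24·t^2 + 18·t + 6. Tomando d/dt de a(t), encontramos j(t) = -480·t^3 + 60·t^2 - 48·t + 18. Usando j(t) = -480·t^3 + 60·t^2 - 48·t + 18 y sustituyendo t = 3, encontramos j = -12546.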